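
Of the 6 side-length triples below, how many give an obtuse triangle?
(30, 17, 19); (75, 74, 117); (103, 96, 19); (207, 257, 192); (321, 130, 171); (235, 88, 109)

3

(30,17,19): 17²+19² = 650 < 900 = 30² → obtuse
(75,74,117): 74²+75² = 11101 < 13689 = 117² → obtuse
(103,96,19): 19²+96² = 9577 < 10609 = 103² → obtuse
(207,257,192): 192²+207² = 79713 > 66049 = 257² → acute
(321,130,171): 130+171 ≤ 321, not a triangle
(235,88,109): 88+109 ≤ 235, not a triangle
3 of the 6 are obtuse.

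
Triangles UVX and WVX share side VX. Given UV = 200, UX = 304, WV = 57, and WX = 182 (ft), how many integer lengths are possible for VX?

From triangle UVX: 104 < VX < 504.
From triangle WVX: 125 < VX < 239.
Intersection: 125 < VX < 239, so integers 126 through 238: 113 values.

113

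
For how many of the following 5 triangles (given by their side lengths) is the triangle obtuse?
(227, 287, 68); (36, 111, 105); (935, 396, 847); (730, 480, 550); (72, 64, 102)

(227,287,68): 68²+227² = 56153 < 82369 = 287² → obtuse
(36,111,105): 36²+105² = 12321 = 111² → right
(935,396,847): 396²+847² = 874225 = 935² → right
(730,480,550): 480²+550² = 532900 = 730² → right
(72,64,102): 64²+72² = 9280 < 10404 = 102² → obtuse
2 of the 5 are obtuse.

2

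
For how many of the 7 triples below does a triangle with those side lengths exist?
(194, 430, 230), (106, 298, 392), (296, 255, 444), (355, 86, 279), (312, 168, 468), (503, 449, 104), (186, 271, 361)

6

(194,230,430): 194+230 ≤ 430 → not valid
(106,298,392): 106+298 > 392 → valid
(255,296,444): 255+296 > 444 → valid
(86,279,355): 86+279 > 355 → valid
(168,312,468): 168+312 > 468 → valid
(104,449,503): 104+449 > 503 → valid
(186,271,361): 186+271 > 361 → valid
6 of the 7 triples form a triangle.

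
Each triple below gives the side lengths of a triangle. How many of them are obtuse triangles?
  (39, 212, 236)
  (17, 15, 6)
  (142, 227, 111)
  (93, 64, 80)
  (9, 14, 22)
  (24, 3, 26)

5

(39,212,236): 39²+212² = 46465 < 55696 = 236² → obtuse
(17,15,6): 6²+15² = 261 < 289 = 17² → obtuse
(142,227,111): 111²+142² = 32485 < 51529 = 227² → obtuse
(93,64,80): 64²+80² = 10496 > 8649 = 93² → acute
(9,14,22): 9²+14² = 277 < 484 = 22² → obtuse
(24,3,26): 3²+24² = 585 < 676 = 26² → obtuse
5 of the 6 are obtuse.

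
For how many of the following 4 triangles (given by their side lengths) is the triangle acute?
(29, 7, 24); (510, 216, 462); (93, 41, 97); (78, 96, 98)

(29,7,24): 7²+24² = 625 < 841 = 29² → obtuse
(510,216,462): 216²+462² = 260100 = 510² → right
(93,41,97): 41²+93² = 10330 > 9409 = 97² → acute
(78,96,98): 78²+96² = 15300 > 9604 = 98² → acute
2 of the 4 are acute.

2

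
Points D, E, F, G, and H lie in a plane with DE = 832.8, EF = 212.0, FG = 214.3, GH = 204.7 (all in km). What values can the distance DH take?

201.8 ≤ DH ≤ 1463.8 km

The maximum is all hops collinear in one direction: 832.8 + 212.0 + 214.3 + 204.7 = 1463.8.
The longest hop is 832.8; the others sum to 631.0. Folding the others back against it leaves at least 832.8 − 631.0 = 201.8.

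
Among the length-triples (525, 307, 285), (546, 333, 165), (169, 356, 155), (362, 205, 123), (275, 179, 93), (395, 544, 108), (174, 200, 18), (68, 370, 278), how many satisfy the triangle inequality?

(285,307,525): 285+307 > 525 → valid
(165,333,546): 165+333 ≤ 546 → not valid
(155,169,356): 155+169 ≤ 356 → not valid
(123,205,362): 123+205 ≤ 362 → not valid
(93,179,275): 93+179 ≤ 275 → not valid
(108,395,544): 108+395 ≤ 544 → not valid
(18,174,200): 18+174 ≤ 200 → not valid
(68,278,370): 68+278 ≤ 370 → not valid
1 of the 8 triples forms a triangle.

1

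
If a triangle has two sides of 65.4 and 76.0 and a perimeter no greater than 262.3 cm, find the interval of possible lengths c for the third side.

10.6 < c ≤ 120.9

Triangle inequality alone gives 10.6 < c < 141.4.
The perimeter condition gives c ≤ 262.3 − 65.4 − 76.0 = 120.9.
Intersecting the two: 10.6 < c ≤ 120.9.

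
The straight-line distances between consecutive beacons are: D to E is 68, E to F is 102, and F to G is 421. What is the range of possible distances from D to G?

The maximum is all hops collinear in one direction: 68 + 102 + 421 = 591.
The longest hop is 421; the others sum to 170. Folding the others back against it leaves at least 421 − 170 = 251.

251 ≤ DG ≤ 591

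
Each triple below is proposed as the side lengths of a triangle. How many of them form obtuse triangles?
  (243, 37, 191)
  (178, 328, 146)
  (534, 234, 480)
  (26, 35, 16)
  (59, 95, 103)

1

(243,37,191): 37+191 ≤ 243, not a triangle
(178,328,146): 146+178 ≤ 328, not a triangle
(534,234,480): 234²+480² = 285156 = 534² → right
(26,35,16): 16²+26² = 932 < 1225 = 35² → obtuse
(59,95,103): 59²+95² = 12506 > 10609 = 103² → acute
1 of the 5 is obtuse.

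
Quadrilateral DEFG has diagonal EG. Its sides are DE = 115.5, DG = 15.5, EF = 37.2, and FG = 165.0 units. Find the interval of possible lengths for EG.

From triangle DEG: |115.5 − 15.5| < EG < 115.5 + 15.5, i.e. 100.0 < EG < 131.0.
From triangle FEG: 127.8 < EG < 202.2.
Both must hold, so EG lies in the intersection.

127.8 < EG < 131.0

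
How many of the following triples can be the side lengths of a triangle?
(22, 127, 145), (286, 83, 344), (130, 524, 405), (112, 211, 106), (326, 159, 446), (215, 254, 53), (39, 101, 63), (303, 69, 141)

7

(22,127,145): 22+127 > 145 → valid
(83,286,344): 83+286 > 344 → valid
(130,405,524): 130+405 > 524 → valid
(106,112,211): 106+112 > 211 → valid
(159,326,446): 159+326 > 446 → valid
(53,215,254): 53+215 > 254 → valid
(39,63,101): 39+63 > 101 → valid
(69,141,303): 69+141 ≤ 303 → not valid
7 of the 8 triples form a triangle.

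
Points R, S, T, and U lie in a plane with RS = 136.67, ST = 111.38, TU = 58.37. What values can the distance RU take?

The maximum is all hops collinear in one direction: 136.67 + 111.38 + 58.37 = 306.42.
The longest hop is 136.67; the others sum to 169.75. Since 136.67 ≤ 169.75, the path can fold back on itself completely, so the minimum distance is 0.

0 ≤ RU ≤ 306.42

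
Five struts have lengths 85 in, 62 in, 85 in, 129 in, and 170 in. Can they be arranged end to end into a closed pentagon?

Yes

A pentagon exists iff every side is shorter than the sum of the others — equivalently, the longest side is less than the sum of the rest.
Longest side 170 < 361 (sum of the remaining 4), so yes.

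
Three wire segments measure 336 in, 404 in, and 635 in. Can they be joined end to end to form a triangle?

The longest side is 635, and the other two sum to 740.
Since 740 > 635, the triangle inequality holds.

Yes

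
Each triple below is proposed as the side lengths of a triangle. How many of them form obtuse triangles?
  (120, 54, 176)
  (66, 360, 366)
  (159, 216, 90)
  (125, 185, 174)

(120,54,176): 54+120 ≤ 176, not a triangle
(66,360,366): 66²+360² = 133956 = 366² → right
(159,216,90): 90²+159² = 33381 < 46656 = 216² → obtuse
(125,185,174): 125²+174² = 45901 > 34225 = 185² → acute
1 of the 4 is obtuse.

1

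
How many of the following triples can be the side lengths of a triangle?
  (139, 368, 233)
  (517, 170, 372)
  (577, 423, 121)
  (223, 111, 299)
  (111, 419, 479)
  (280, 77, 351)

5

(139,233,368): 139+233 > 368 → valid
(170,372,517): 170+372 > 517 → valid
(121,423,577): 121+423 ≤ 577 → not valid
(111,223,299): 111+223 > 299 → valid
(111,419,479): 111+419 > 479 → valid
(77,280,351): 77+280 > 351 → valid
5 of the 6 triples form a triangle.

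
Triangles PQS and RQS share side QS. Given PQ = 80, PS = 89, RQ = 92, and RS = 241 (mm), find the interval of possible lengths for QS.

149 < QS < 169

From triangle PQS: |80 − 89| < QS < 80 + 89, i.e. 9 < QS < 169.
From triangle RQS: 149 < QS < 333.
Both must hold, so QS lies in the intersection.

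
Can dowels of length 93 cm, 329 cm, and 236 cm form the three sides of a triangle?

The two shorter sides sum to 329, exactly equal to the longest side 329.
That gives only a degenerate (flat) triangle — the inequality must be strict.

No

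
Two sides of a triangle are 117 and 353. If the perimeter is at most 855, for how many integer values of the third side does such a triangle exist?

149

Triangle inequality: 236 < x < 470. Perimeter ≤ 855 gives x ≤ 855 − 117 − 353 = 385.
So 236 < x ≤ 385; integers 237 through 385: 149 values.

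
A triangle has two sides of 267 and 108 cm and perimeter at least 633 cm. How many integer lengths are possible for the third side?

117

Triangle inequality: 159 < x < 375. Perimeter ≥ 633 gives x ≥ 633 − 267 − 108 = 258.
So 258 ≤ x < 375; integers 258 through 374: 117 values.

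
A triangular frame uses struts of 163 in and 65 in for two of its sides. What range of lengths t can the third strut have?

98 < t < 228

By the triangle inequality, t must be less than 163 + 65 = 228 and greater than |163 − 65| = 98.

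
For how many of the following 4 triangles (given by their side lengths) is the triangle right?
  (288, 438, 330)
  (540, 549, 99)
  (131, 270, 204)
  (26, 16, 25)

(288,438,330): 288²+330² = 191844 = 438² → right
(540,549,99): 99²+540² = 301401 = 549² → right
(131,270,204): 131²+204² = 58777 < 72900 = 270² → obtuse
(26,16,25): 16²+25² = 881 > 676 = 26² → acute
2 of the 4 are right.

2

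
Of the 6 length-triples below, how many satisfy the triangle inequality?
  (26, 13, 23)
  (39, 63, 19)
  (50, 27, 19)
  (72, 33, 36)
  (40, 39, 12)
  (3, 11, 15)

2

(13,23,26): 13+23 > 26 → valid
(19,39,63): 19+39 ≤ 63 → not valid
(19,27,50): 19+27 ≤ 50 → not valid
(33,36,72): 33+36 ≤ 72 → not valid
(12,39,40): 12+39 > 40 → valid
(3,11,15): 3+11 ≤ 15 → not valid
2 of the 6 triples form a triangle.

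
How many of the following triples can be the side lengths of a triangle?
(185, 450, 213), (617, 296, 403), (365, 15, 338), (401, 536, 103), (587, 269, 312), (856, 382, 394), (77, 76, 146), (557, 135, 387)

2

(185,213,450): 185+213 ≤ 450 → not valid
(296,403,617): 296+403 > 617 → valid
(15,338,365): 15+338 ≤ 365 → not valid
(103,401,536): 103+401 ≤ 536 → not valid
(269,312,587): 269+312 ≤ 587 → not valid
(382,394,856): 382+394 ≤ 856 → not valid
(76,77,146): 76+77 > 146 → valid
(135,387,557): 135+387 ≤ 557 → not valid
2 of the 8 triples form a triangle.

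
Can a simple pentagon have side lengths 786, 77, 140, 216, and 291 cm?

No

For a pentagon, each side must be shorter than the sum of the others.
Here the longest side is 786, but the remaining 4 sides sum to only 724.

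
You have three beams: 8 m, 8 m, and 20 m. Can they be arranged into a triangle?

The longest side is 20, but the other two sum to only 16.
16 < 20, so the triangle inequality fails.

No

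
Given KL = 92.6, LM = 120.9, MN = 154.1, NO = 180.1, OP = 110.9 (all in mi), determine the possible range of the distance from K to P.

0 ≤ KP ≤ 658.6 mi

The maximum is all hops collinear in one direction: 92.6 + 120.9 + 154.1 + 180.1 + 110.9 = 658.6.
The longest hop is 180.1; the others sum to 478.5. Since 180.1 ≤ 478.5, the path can fold back on itself completely, so the minimum distance is 0.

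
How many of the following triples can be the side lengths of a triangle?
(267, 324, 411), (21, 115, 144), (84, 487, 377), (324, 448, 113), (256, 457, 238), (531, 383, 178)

3

(267,324,411): 267+324 > 411 → valid
(21,115,144): 21+115 ≤ 144 → not valid
(84,377,487): 84+377 ≤ 487 → not valid
(113,324,448): 113+324 ≤ 448 → not valid
(238,256,457): 238+256 > 457 → valid
(178,383,531): 178+383 > 531 → valid
3 of the 6 triples form a triangle.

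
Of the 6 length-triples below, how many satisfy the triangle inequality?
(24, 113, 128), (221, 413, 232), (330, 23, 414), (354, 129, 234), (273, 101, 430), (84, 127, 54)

(24,113,128): 24+113 > 128 → valid
(221,232,413): 221+232 > 413 → valid
(23,330,414): 23+330 ≤ 414 → not valid
(129,234,354): 129+234 > 354 → valid
(101,273,430): 101+273 ≤ 430 → not valid
(54,84,127): 54+84 > 127 → valid
4 of the 6 triples form a triangle.

4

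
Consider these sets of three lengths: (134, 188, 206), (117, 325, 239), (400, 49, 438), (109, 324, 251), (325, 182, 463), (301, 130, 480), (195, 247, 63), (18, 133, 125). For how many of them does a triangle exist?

7

(134,188,206): 134+188 > 206 → valid
(117,239,325): 117+239 > 325 → valid
(49,400,438): 49+400 > 438 → valid
(109,251,324): 109+251 > 324 → valid
(182,325,463): 182+325 > 463 → valid
(130,301,480): 130+301 ≤ 480 → not valid
(63,195,247): 63+195 > 247 → valid
(18,125,133): 18+125 > 133 → valid
7 of the 8 triples form a triangle.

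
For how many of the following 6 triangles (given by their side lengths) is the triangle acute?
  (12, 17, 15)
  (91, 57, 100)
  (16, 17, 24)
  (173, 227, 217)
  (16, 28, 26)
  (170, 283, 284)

5

(12,17,15): 12²+15² = 369 > 289 = 17² → acute
(91,57,100): 57²+91² = 11530 > 10000 = 100² → acute
(16,17,24): 16²+17² = 545 < 576 = 24² → obtuse
(173,227,217): 173²+217² = 77018 > 51529 = 227² → acute
(16,28,26): 16²+26² = 932 > 784 = 28² → acute
(170,283,284): 170²+283² = 108989 > 80656 = 284² → acute
5 of the 6 are acute.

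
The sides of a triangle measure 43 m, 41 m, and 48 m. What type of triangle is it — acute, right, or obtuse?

acute

Compare the square of the longest side to the sum of squares of the other two: 41² + 43² = 3530 > 2304 = 48².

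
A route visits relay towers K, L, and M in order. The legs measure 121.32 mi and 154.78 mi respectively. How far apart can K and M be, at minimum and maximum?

33.46 ≤ KM ≤ 276.10 mi

By the triangle inequality, |121.32 − 154.78| ≤ KM ≤ 121.32 + 154.78.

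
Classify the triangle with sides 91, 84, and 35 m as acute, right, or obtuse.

right

Compare the square of the longest side to the sum of squares of the other two: 35² + 84² = 8281 = 91².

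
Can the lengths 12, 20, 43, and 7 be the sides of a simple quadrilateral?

No

For a quadrilateral, each side must be shorter than the sum of the others.
Here the longest side is 43, but the remaining 3 sides sum to only 39.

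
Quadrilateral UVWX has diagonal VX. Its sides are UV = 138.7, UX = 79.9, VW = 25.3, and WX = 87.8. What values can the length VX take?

62.5 < VX < 113.1

From triangle UVX: |138.7 − 79.9| < VX < 138.7 + 79.9, i.e. 58.8 < VX < 218.6.
From triangle WVX: 62.5 < VX < 113.1.
Both must hold, so VX lies in the intersection.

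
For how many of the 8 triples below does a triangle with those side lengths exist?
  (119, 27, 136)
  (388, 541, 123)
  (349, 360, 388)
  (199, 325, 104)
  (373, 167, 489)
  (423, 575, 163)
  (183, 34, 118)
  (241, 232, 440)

5

(27,119,136): 27+119 > 136 → valid
(123,388,541): 123+388 ≤ 541 → not valid
(349,360,388): 349+360 > 388 → valid
(104,199,325): 104+199 ≤ 325 → not valid
(167,373,489): 167+373 > 489 → valid
(163,423,575): 163+423 > 575 → valid
(34,118,183): 34+118 ≤ 183 → not valid
(232,241,440): 232+241 > 440 → valid
5 of the 8 triples form a triangle.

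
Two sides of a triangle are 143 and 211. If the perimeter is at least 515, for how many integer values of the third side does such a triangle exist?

193

Triangle inequality: 68 < x < 354. Perimeter ≥ 515 gives x ≥ 515 − 143 − 211 = 161.
So 161 ≤ x < 354; integers 161 through 353: 193 values.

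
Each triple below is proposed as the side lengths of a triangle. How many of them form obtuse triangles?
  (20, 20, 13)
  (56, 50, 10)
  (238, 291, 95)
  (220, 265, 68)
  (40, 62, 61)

(20,20,13): 13²+20² = 569 > 400 = 20² → acute
(56,50,10): 10²+50² = 2600 < 3136 = 56² → obtuse
(238,291,95): 95²+238² = 65669 < 84681 = 291² → obtuse
(220,265,68): 68²+220² = 53024 < 70225 = 265² → obtuse
(40,62,61): 40²+61² = 5321 > 3844 = 62² → acute
3 of the 5 are obtuse.

3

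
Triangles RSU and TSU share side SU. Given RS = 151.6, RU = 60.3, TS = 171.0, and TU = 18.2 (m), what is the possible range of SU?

152.8 < SU < 189.2

From triangle RSU: |151.6 − 60.3| < SU < 151.6 + 60.3, i.e. 91.3 < SU < 211.9.
From triangle TSU: 152.8 < SU < 189.2.
Both must hold, so SU lies in the intersection.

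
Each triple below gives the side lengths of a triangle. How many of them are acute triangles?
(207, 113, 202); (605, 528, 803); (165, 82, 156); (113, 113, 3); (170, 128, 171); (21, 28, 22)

(207,113,202): 113²+202² = 53573 > 42849 = 207² → acute
(605,528,803): 528²+605² = 644809 = 803² → right
(165,82,156): 82²+156² = 31060 > 27225 = 165² → acute
(113,113,3): 3²+113² = 12778 > 12769 = 113² → acute
(170,128,171): 128²+170² = 45284 > 29241 = 171² → acute
(21,28,22): 21²+22² = 925 > 784 = 28² → acute
5 of the 6 are acute.

5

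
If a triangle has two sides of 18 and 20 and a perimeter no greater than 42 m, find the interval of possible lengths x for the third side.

Triangle inequality alone gives 2 < x < 38.
The perimeter condition gives x ≤ 42 − 18 − 20 = 4.
Intersecting the two: 2 < x ≤ 4.

2 < x ≤ 4 m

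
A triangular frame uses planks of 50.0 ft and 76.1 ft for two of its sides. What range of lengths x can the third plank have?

26.1 < x < 126.1

By the triangle inequality, x must be less than 50.0 + 76.1 = 126.1 and greater than |50.0 − 76.1| = 26.1.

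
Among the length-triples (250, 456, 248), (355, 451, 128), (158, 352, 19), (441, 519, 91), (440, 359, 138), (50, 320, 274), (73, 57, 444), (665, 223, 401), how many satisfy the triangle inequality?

(248,250,456): 248+250 > 456 → valid
(128,355,451): 128+355 > 451 → valid
(19,158,352): 19+158 ≤ 352 → not valid
(91,441,519): 91+441 > 519 → valid
(138,359,440): 138+359 > 440 → valid
(50,274,320): 50+274 > 320 → valid
(57,73,444): 57+73 ≤ 444 → not valid
(223,401,665): 223+401 ≤ 665 → not valid
5 of the 8 triples form a triangle.

5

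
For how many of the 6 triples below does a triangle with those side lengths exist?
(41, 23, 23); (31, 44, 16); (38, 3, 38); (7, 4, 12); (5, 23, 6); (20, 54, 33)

3

(23,23,41): 23+23 > 41 → valid
(16,31,44): 16+31 > 44 → valid
(3,38,38): 3+38 > 38 → valid
(4,7,12): 4+7 ≤ 12 → not valid
(5,6,23): 5+6 ≤ 23 → not valid
(20,33,54): 20+33 ≤ 54 → not valid
3 of the 6 triples form a triangle.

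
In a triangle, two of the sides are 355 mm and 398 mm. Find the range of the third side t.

43 < t < 753 (mm)

By the triangle inequality, t must be less than 355 + 398 = 753 and greater than |355 − 398| = 43.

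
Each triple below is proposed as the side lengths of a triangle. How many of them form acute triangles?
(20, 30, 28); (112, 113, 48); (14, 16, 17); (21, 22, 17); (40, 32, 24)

4

(20,30,28): 20²+28² = 1184 > 900 = 30² → acute
(112,113,48): 48²+112² = 14848 > 12769 = 113² → acute
(14,16,17): 14²+16² = 452 > 289 = 17² → acute
(21,22,17): 17²+21² = 730 > 484 = 22² → acute
(40,32,24): 24²+32² = 1600 = 40² → right
4 of the 5 are acute.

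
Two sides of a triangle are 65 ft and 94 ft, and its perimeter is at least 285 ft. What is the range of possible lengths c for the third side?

Triangle inequality alone gives 29 < c < 159.
The perimeter condition gives c ≥ 285 − 65 − 94 = 126.
Intersecting the two: 126 ≤ c < 159.

126 ≤ c < 159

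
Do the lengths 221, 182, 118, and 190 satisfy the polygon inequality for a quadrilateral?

Yes

A quadrilateral exists iff every side is shorter than the sum of the others — equivalently, the longest side is less than the sum of the rest.
Longest side 221 < 490 (sum of the remaining 3), so yes.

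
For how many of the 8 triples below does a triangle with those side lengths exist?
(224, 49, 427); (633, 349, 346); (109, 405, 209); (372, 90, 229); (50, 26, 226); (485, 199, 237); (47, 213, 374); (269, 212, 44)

1

(49,224,427): 49+224 ≤ 427 → not valid
(346,349,633): 346+349 > 633 → valid
(109,209,405): 109+209 ≤ 405 → not valid
(90,229,372): 90+229 ≤ 372 → not valid
(26,50,226): 26+50 ≤ 226 → not valid
(199,237,485): 199+237 ≤ 485 → not valid
(47,213,374): 47+213 ≤ 374 → not valid
(44,212,269): 44+212 ≤ 269 → not valid
1 of the 8 triples forms a triangle.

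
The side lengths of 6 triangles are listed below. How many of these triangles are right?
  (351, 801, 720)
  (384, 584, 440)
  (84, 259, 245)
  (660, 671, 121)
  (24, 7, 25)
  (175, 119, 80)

5

(351,801,720): 351²+720² = 641601 = 801² → right
(384,584,440): 384²+440² = 341056 = 584² → right
(84,259,245): 84²+245² = 67081 = 259² → right
(660,671,121): 121²+660² = 450241 = 671² → right
(24,7,25): 7²+24² = 625 = 25² → right
(175,119,80): 80²+119² = 20561 < 30625 = 175² → obtuse
5 of the 6 are right.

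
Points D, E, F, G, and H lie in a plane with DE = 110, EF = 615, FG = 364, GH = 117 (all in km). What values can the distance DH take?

The maximum is all hops collinear in one direction: 110 + 615 + 364 + 117 = 1206.
The longest hop is 615; the others sum to 591. Folding the others back against it leaves at least 615 − 591 = 24.

24 ≤ DH ≤ 1206 km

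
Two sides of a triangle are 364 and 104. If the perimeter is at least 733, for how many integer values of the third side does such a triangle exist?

Triangle inequality: 260 < x < 468. Perimeter ≥ 733 gives x ≥ 733 − 364 − 104 = 265.
So 265 ≤ x < 468; integers 265 through 467: 203 values.

203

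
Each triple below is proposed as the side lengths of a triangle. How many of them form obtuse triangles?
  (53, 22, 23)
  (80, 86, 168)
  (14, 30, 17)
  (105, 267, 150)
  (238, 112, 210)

(53,22,23): 22+23 ≤ 53, not a triangle
(80,86,168): 80+86 ≤ 168, not a triangle
(14,30,17): 14²+17² = 485 < 900 = 30² → obtuse
(105,267,150): 105+150 ≤ 267, not a triangle
(238,112,210): 112²+210² = 56644 = 238² → right
1 of the 5 is obtuse.

1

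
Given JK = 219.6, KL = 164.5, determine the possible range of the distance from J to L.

55.1 ≤ JL ≤ 384.1

By the triangle inequality, |219.6 − 164.5| ≤ JL ≤ 219.6 + 164.5.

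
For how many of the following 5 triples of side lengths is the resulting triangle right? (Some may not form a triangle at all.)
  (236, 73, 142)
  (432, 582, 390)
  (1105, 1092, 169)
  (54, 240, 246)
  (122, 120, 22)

(236,73,142): 73+142 ≤ 236, not a triangle
(432,582,390): 390²+432² = 338724 = 582² → right
(1105,1092,169): 169²+1092² = 1221025 = 1105² → right
(54,240,246): 54²+240² = 60516 = 246² → right
(122,120,22): 22²+120² = 14884 = 122² → right
4 of the 5 are right.

4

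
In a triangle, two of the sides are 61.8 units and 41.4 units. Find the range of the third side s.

By the triangle inequality, s must be less than 61.8 + 41.4 = 103.2 and greater than |61.8 − 41.4| = 20.4.

20.4 < s < 103.2 (units)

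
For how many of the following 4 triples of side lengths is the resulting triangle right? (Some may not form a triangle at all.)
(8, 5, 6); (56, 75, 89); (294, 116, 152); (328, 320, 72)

1

(8,5,6): 5²+6² = 61 < 64 = 8² → obtuse
(56,75,89): 56²+75² = 8761 > 7921 = 89² → acute
(294,116,152): 116+152 ≤ 294, not a triangle
(328,320,72): 72²+320² = 107584 = 328² → right
1 of the 4 is right.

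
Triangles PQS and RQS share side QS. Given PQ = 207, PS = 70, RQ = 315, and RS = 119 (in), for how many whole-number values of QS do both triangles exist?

80

From triangle PQS: 137 < QS < 277.
From triangle RQS: 196 < QS < 434.
Intersection: 196 < QS < 277, so integers 197 through 276: 80 values.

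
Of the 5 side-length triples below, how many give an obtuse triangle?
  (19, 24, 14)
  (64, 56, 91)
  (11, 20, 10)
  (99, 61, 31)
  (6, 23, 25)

(19,24,14): 14²+19² = 557 < 576 = 24² → obtuse
(64,56,91): 56²+64² = 7232 < 8281 = 91² → obtuse
(11,20,10): 10²+11² = 221 < 400 = 20² → obtuse
(99,61,31): 31+61 ≤ 99, not a triangle
(6,23,25): 6²+23² = 565 < 625 = 25² → obtuse
4 of the 5 are obtuse.

4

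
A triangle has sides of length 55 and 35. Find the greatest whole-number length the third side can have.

89

The third side must be strictly less than 55 + 35 = 90.
The largest integer below 90 is 89.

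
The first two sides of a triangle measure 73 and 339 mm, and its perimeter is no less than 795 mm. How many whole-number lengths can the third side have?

29

Triangle inequality: 266 < x < 412. Perimeter ≥ 795 gives x ≥ 795 − 73 − 339 = 383.
So 383 ≤ x < 412; integers 383 through 411: 29 values.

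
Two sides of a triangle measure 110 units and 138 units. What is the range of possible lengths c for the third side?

By the triangle inequality, c must be less than 110 + 138 = 248 and greater than |110 − 138| = 28.

28 < c < 248 (units)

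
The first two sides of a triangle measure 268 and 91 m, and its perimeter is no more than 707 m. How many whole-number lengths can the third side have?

171

Triangle inequality: 177 < x < 359. Perimeter ≤ 707 gives x ≤ 707 − 268 − 91 = 348.
So 177 < x ≤ 348; integers 178 through 348: 171 values.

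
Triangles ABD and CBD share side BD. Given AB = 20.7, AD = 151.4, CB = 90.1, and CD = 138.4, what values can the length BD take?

From triangle ABD: |20.7 − 151.4| < BD < 20.7 + 151.4, i.e. 130.7 < BD < 172.1.
From triangle CBD: 48.3 < BD < 228.5.
Both must hold, so BD lies in the intersection.

130.7 < BD < 172.1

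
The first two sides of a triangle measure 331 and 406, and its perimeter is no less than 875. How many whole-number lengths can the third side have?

599

Triangle inequality: 75 < x < 737. Perimeter ≥ 875 gives x ≥ 875 − 331 − 406 = 138.
So 138 ≤ x < 737; integers 138 through 736: 599 values.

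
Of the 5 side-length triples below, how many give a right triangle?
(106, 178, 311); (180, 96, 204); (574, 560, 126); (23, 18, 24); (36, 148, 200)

2

(106,178,311): 106+178 ≤ 311, not a triangle
(180,96,204): 96²+180² = 41616 = 204² → right
(574,560,126): 126²+560² = 329476 = 574² → right
(23,18,24): 18²+23² = 853 > 576 = 24² → acute
(36,148,200): 36+148 ≤ 200, not a triangle
2 of the 5 are right.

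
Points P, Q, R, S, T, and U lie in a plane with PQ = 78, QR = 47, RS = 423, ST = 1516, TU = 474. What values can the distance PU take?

The maximum is all hops collinear in one direction: 78 + 47 + 423 + 1516 + 474 = 2538.
The longest hop is 1516; the others sum to 1022. Folding the others back against it leaves at least 1516 − 1022 = 494.

494 ≤ PU ≤ 2538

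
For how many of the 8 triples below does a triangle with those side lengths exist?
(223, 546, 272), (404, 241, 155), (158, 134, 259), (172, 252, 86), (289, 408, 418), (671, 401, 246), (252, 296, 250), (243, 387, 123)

(223,272,546): 223+272 ≤ 546 → not valid
(155,241,404): 155+241 ≤ 404 → not valid
(134,158,259): 134+158 > 259 → valid
(86,172,252): 86+172 > 252 → valid
(289,408,418): 289+408 > 418 → valid
(246,401,671): 246+401 ≤ 671 → not valid
(250,252,296): 250+252 > 296 → valid
(123,243,387): 123+243 ≤ 387 → not valid
4 of the 8 triples form a triangle.

4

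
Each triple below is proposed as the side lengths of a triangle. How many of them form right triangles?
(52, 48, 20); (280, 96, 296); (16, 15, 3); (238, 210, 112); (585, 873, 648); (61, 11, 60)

5

(52,48,20): 20²+48² = 2704 = 52² → right
(280,96,296): 96²+280² = 87616 = 296² → right
(16,15,3): 3²+15² = 234 < 256 = 16² → obtuse
(238,210,112): 112²+210² = 56644 = 238² → right
(585,873,648): 585²+648² = 762129 = 873² → right
(61,11,60): 11²+60² = 3721 = 61² → right
5 of the 6 are right.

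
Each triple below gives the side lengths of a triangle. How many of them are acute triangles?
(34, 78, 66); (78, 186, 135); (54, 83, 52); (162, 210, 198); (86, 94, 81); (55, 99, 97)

(34,78,66): 34²+66² = 5512 < 6084 = 78² → obtuse
(78,186,135): 78²+135² = 24309 < 34596 = 186² → obtuse
(54,83,52): 52²+54² = 5620 < 6889 = 83² → obtuse
(162,210,198): 162²+198² = 65448 > 44100 = 210² → acute
(86,94,81): 81²+86² = 13957 > 8836 = 94² → acute
(55,99,97): 55²+97² = 12434 > 9801 = 99² → acute
3 of the 6 are acute.

3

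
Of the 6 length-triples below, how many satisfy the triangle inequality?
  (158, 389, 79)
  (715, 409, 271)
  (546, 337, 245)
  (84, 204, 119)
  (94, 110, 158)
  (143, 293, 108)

(79,158,389): 79+158 ≤ 389 → not valid
(271,409,715): 271+409 ≤ 715 → not valid
(245,337,546): 245+337 > 546 → valid
(84,119,204): 84+119 ≤ 204 → not valid
(94,110,158): 94+110 > 158 → valid
(108,143,293): 108+143 ≤ 293 → not valid
2 of the 6 triples form a triangle.

2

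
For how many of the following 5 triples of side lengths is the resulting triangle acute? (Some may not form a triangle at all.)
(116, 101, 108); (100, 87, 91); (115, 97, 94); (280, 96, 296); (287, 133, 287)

4

(116,101,108): 101²+108² = 21865 > 13456 = 116² → acute
(100,87,91): 87²+91² = 15850 > 10000 = 100² → acute
(115,97,94): 94²+97² = 18245 > 13225 = 115² → acute
(280,96,296): 96²+280² = 87616 = 296² → right
(287,133,287): 133²+287² = 100058 > 82369 = 287² → acute
4 of the 5 are acute.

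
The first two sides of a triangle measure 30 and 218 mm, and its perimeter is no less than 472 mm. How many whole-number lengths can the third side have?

24

Triangle inequality: 188 < x < 248. Perimeter ≥ 472 gives x ≥ 472 − 30 − 218 = 224.
So 224 ≤ x < 248; integers 224 through 247: 24 values.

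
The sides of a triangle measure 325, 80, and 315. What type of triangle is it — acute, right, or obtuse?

Compare the square of the longest side to the sum of squares of the other two: 80² + 315² = 105625 = 325².

right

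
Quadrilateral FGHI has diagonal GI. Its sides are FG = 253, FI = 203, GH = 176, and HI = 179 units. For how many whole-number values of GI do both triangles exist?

From triangle FGI: 50 < GI < 456.
From triangle HGI: 3 < GI < 355.
Intersection: 50 < GI < 355, so integers 51 through 354: 304 values.

304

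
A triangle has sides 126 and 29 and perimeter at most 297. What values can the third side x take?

97 < x ≤ 142

Triangle inequality alone gives 97 < x < 155.
The perimeter condition gives x ≤ 297 − 126 − 29 = 142.
Intersecting the two: 97 < x ≤ 142.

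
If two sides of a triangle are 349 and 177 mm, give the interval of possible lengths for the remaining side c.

172 < c < 526

By the triangle inequality, c must be less than 349 + 177 = 526 and greater than |349 − 177| = 172.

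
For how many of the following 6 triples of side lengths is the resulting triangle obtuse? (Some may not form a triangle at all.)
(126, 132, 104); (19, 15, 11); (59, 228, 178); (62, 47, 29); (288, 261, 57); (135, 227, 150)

(126,132,104): 104²+126² = 26692 > 17424 = 132² → acute
(19,15,11): 11²+15² = 346 < 361 = 19² → obtuse
(59,228,178): 59²+178² = 35165 < 51984 = 228² → obtuse
(62,47,29): 29²+47² = 3050 < 3844 = 62² → obtuse
(288,261,57): 57²+261² = 71370 < 82944 = 288² → obtuse
(135,227,150): 135²+150² = 40725 < 51529 = 227² → obtuse
5 of the 6 are obtuse.

5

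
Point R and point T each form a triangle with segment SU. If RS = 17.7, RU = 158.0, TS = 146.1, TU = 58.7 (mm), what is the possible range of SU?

From triangle RSU: |17.7 − 158.0| < SU < 17.7 + 158.0, i.e. 140.3 < SU < 175.7.
From triangle TSU: 87.4 < SU < 204.8.
Both must hold, so SU lies in the intersection.

140.3 < SU < 175.7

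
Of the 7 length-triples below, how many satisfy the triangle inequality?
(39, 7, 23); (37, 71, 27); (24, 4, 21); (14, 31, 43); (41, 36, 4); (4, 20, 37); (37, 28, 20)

(7,23,39): 7+23 ≤ 39 → not valid
(27,37,71): 27+37 ≤ 71 → not valid
(4,21,24): 4+21 > 24 → valid
(14,31,43): 14+31 > 43 → valid
(4,36,41): 4+36 ≤ 41 → not valid
(4,20,37): 4+20 ≤ 37 → not valid
(20,28,37): 20+28 > 37 → valid
3 of the 7 triples form a triangle.

3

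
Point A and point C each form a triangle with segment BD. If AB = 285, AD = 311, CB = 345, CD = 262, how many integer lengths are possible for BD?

From triangle ABD: 26 < BD < 596.
From triangle CBD: 83 < BD < 607.
Intersection: 83 < BD < 596, so integers 84 through 595: 512 values.

512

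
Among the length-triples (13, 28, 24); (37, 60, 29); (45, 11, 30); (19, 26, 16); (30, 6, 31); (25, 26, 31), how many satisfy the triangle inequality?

(13,24,28): 13+24 > 28 → valid
(29,37,60): 29+37 > 60 → valid
(11,30,45): 11+30 ≤ 45 → not valid
(16,19,26): 16+19 > 26 → valid
(6,30,31): 6+30 > 31 → valid
(25,26,31): 25+26 > 31 → valid
5 of the 6 triples form a triangle.

5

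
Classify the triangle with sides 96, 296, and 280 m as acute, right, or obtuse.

right

Compare the square of the longest side to the sum of squares of the other two: 96² + 280² = 87616 = 296².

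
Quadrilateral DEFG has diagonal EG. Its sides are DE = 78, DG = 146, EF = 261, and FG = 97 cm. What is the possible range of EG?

164 < EG < 224

From triangle DEG: |78 − 146| < EG < 78 + 146, i.e. 68 < EG < 224.
From triangle FEG: 164 < EG < 358.
Both must hold, so EG lies in the intersection.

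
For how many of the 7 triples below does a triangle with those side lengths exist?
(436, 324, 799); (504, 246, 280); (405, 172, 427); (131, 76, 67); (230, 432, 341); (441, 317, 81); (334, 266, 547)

(324,436,799): 324+436 ≤ 799 → not valid
(246,280,504): 246+280 > 504 → valid
(172,405,427): 172+405 > 427 → valid
(67,76,131): 67+76 > 131 → valid
(230,341,432): 230+341 > 432 → valid
(81,317,441): 81+317 ≤ 441 → not valid
(266,334,547): 266+334 > 547 → valid
5 of the 7 triples form a triangle.

5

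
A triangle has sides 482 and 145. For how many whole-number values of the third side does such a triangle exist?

The third side lies in the open interval (337, 627).
Integers from 338 to 626 inclusive: 626 − 338 + 1 = 289.

289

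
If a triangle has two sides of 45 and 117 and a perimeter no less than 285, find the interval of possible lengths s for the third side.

Triangle inequality alone gives 72 < s < 162.
The perimeter condition gives s ≥ 285 − 45 − 117 = 123.
Intersecting the two: 123 ≤ s < 162.

123 ≤ s < 162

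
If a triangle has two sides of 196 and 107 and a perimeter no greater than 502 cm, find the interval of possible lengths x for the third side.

Triangle inequality alone gives 89 < x < 303.
The perimeter condition gives x ≤ 502 − 196 − 107 = 199.
Intersecting the two: 89 < x ≤ 199.

89 < x ≤ 199 cm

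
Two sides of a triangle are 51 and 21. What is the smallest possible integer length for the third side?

31

The third side must be strictly greater than |51 − 21| = 30.
The smallest integer above 30 is 31.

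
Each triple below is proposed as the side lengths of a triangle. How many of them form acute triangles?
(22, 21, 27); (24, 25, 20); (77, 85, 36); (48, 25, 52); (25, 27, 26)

(22,21,27): 21²+22² = 925 > 729 = 27² → acute
(24,25,20): 20²+24² = 976 > 625 = 25² → acute
(77,85,36): 36²+77² = 7225 = 85² → right
(48,25,52): 25²+48² = 2929 > 2704 = 52² → acute
(25,27,26): 25²+26² = 1301 > 729 = 27² → acute
4 of the 5 are acute.

4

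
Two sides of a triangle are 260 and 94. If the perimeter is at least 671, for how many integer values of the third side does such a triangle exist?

Triangle inequality: 166 < x < 354. Perimeter ≥ 671 gives x ≥ 671 − 260 − 94 = 317.
So 317 ≤ x < 354; integers 317 through 353: 37 values.

37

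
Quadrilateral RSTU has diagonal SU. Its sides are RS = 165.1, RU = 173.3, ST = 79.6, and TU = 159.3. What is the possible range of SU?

From triangle RSU: |165.1 − 173.3| < SU < 165.1 + 173.3, i.e. 8.2 < SU < 338.4.
From triangle TSU: 79.7 < SU < 238.9.
Both must hold, so SU lies in the intersection.

79.7 < SU < 238.9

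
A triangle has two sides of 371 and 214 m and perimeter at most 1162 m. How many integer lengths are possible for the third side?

Triangle inequality: 157 < x < 585. Perimeter ≤ 1162 gives x ≤ 1162 − 371 − 214 = 577.
So 157 < x ≤ 577; integers 158 through 577: 420 values.

420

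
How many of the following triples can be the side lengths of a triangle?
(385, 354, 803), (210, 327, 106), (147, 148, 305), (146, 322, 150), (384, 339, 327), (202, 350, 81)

(354,385,803): 354+385 ≤ 803 → not valid
(106,210,327): 106+210 ≤ 327 → not valid
(147,148,305): 147+148 ≤ 305 → not valid
(146,150,322): 146+150 ≤ 322 → not valid
(327,339,384): 327+339 > 384 → valid
(81,202,350): 81+202 ≤ 350 → not valid
1 of the 6 triples forms a triangle.

1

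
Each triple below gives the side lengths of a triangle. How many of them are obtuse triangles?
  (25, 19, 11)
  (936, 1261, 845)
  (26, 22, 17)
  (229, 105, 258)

2

(25,19,11): 11²+19² = 482 < 625 = 25² → obtuse
(936,1261,845): 845²+936² = 1590121 = 1261² → right
(26,22,17): 17²+22² = 773 > 676 = 26² → acute
(229,105,258): 105²+229² = 63466 < 66564 = 258² → obtuse
2 of the 4 are obtuse.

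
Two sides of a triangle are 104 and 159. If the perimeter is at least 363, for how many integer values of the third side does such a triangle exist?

163

Triangle inequality: 55 < x < 263. Perimeter ≥ 363 gives x ≥ 363 − 104 − 159 = 100.
So 100 ≤ x < 263; integers 100 through 262: 163 values.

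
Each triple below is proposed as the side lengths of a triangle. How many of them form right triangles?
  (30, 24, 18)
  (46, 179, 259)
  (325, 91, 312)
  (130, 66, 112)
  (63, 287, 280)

(30,24,18): 18²+24² = 900 = 30² → right
(46,179,259): 46+179 ≤ 259, not a triangle
(325,91,312): 91²+312² = 105625 = 325² → right
(130,66,112): 66²+112² = 16900 = 130² → right
(63,287,280): 63²+280² = 82369 = 287² → right
4 of the 5 are right.

4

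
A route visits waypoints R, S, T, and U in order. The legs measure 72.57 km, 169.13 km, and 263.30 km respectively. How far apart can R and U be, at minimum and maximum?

The maximum is all hops collinear in one direction: 72.57 + 169.13 + 263.30 = 505.00.
The longest hop is 263.30; the others sum to 241.70. Folding the others back against it leaves at least 263.30 − 241.70 = 21.60.

21.60 ≤ RU ≤ 505.00 km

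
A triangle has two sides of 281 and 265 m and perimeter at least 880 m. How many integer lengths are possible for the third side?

212

Triangle inequality: 16 < x < 546. Perimeter ≥ 880 gives x ≥ 880 − 281 − 265 = 334.
So 334 ≤ x < 546; integers 334 through 545: 212 values.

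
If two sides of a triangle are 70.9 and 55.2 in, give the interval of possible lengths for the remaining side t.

15.7 < t < 126.1 (in)

By the triangle inequality, t must be less than 70.9 + 55.2 = 126.1 and greater than |70.9 − 55.2| = 15.7.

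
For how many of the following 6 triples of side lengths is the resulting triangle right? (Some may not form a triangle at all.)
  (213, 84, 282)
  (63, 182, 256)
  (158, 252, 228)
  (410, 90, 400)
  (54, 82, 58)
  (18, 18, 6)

1

(213,84,282): 84²+213² = 52425 < 79524 = 282² → obtuse
(63,182,256): 63+182 ≤ 256, not a triangle
(158,252,228): 158²+228² = 76948 > 63504 = 252² → acute
(410,90,400): 90²+400² = 168100 = 410² → right
(54,82,58): 54²+58² = 6280 < 6724 = 82² → obtuse
(18,18,6): 6²+18² = 360 > 324 = 18² → acute
1 of the 6 is right.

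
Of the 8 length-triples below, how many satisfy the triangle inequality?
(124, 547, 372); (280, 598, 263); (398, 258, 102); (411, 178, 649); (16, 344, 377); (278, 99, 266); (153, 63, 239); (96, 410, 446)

(124,372,547): 124+372 ≤ 547 → not valid
(263,280,598): 263+280 ≤ 598 → not valid
(102,258,398): 102+258 ≤ 398 → not valid
(178,411,649): 178+411 ≤ 649 → not valid
(16,344,377): 16+344 ≤ 377 → not valid
(99,266,278): 99+266 > 278 → valid
(63,153,239): 63+153 ≤ 239 → not valid
(96,410,446): 96+410 > 446 → valid
2 of the 8 triples form a triangle.

2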